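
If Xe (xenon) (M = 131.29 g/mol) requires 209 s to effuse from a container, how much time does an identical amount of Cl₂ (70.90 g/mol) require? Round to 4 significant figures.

Using Graham's law: t_Cl₂/t_Xe = √(M_Cl₂/M_Xe) = √(70.90/131.29) = √0.5400 = 0.7349.
So the time for Cl₂ is 209 × 0.7349 = 153.6 s.

153.6 s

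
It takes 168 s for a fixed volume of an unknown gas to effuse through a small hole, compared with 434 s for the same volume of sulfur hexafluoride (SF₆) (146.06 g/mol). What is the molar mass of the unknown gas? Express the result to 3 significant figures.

By Graham's law, t_X/t_SF₆ = √(M_X/M_SF₆).
168/434 = 0.3871 = √(M_X/146.06)
M_X = 146.06 × 0.3871² = 146.06 × 0.1498 = 21.9 g/mol

21.9 g/mol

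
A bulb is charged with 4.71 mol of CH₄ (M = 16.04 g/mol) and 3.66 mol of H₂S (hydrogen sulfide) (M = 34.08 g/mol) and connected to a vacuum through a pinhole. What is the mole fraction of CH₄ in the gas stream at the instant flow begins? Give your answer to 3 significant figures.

Effusion rate of each component ∝ n_i/√M_i (partial pressure × 1/√M).
x_CH₄(eff) = (n_CH₄/√M_CH₄) / (n_CH₄/√M_CH₄ + n_H₂S/√M_H₂S)
= (4.71/√16.04) / (4.71/√16.04 + 3.66/√34.08) = 1.176/(1.176 + 0.6269) = 0.652.

0.652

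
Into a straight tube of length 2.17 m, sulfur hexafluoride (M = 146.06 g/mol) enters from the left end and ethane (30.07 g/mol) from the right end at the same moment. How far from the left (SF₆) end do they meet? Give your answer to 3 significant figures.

0.677 m

The fronts meet when d_SF₆ + d_C₂H₆ = L with d_SF₆/d_C₂H₆ = √(M_C₂H₆/M_SF₆) (Graham's law). Here √(M_C₂H₆/M_SF₆) = √(30.07/146.06) = 0.4537.
With d_SF₆ + d_C₂H₆ = 2.17 m, d_C₂H₆ = 2.17/(1 + 0.4537) = 1.493 m.
d_SF₆ = 2.17 − 1.493 = 0.677 m.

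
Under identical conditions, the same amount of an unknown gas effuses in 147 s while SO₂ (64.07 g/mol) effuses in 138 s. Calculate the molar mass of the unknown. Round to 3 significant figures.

72.7 g/mol

Since effusion rate ∝ 1/√M, t_X/t_SO₂ = √(M_X/M_SO₂).
147/138 = 1.065 = √(M_X/64.07)
M_X = 64.07 × 1.065² = 64.07 × 1.135 = 72.7 g/mol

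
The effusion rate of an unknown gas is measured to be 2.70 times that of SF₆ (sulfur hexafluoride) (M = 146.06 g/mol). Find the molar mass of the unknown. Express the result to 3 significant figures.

From Graham's law, rate_X/rate_SF₆ = √(M_SF₆/M_X).
2.70 = √(146.06/M_X)
M_X = 146.06 / 2.70² = 146.06 / 7.290 = 20.0 g/mol

20.0 g/mol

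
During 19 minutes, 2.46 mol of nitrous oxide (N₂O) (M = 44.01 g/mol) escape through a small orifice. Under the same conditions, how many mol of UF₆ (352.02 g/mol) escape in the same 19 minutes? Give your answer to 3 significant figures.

0.870 mol

From Graham's law, rate_UF₆/rate_N₂O = √(M_N₂O/M_UF₆) = √(44.01/352.02) = √0.1250 = 0.3536.
So the amount for UF₆ is 2.46 × 0.3536 = 0.870 mol.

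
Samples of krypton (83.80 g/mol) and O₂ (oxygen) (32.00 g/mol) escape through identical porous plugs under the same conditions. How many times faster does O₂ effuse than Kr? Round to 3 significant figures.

1.62

Using Graham's law: rate_O₂/rate_Kr = √(M_Kr/M_O₂) = √(83.80/32.00) = √2.619 = 1.62.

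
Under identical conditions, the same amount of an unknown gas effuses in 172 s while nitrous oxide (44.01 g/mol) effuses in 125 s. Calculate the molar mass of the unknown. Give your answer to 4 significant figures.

83.33 g/mol

By Graham's law, t_X/t_N₂O = √(M_X/M_N₂O).
172/125 = 1.376 = √(M_X/44.01)
M_X = 44.01 × 1.376² = 44.01 × 1.893 = 83.33 g/mol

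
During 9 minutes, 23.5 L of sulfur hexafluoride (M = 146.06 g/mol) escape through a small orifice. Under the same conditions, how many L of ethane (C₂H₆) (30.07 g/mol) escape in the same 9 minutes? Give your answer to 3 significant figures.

Graham's law gives rate_C₂H₆/rate_SF₆ = √(M_SF₆/M_C₂H₆) = √(146.06/30.07) = √4.857 = 2.204.
So the volume for C₂H₆ is 23.5 × 2.204 = 51.8 L.

51.8 L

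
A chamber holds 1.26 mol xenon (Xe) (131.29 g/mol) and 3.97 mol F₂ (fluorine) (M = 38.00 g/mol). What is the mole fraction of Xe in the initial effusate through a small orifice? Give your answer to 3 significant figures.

0.146

Effusion rate of each component ∝ n_i/√M_i (partial pressure × 1/√M).
Mole fraction of Xe in the effusate = (n_Xe/√M_Xe) / (n_Xe/√M_Xe + n_F₂/√M_F₂)
= (1.26/√131.29) / (1.26/√131.29 + 3.97/√38.00) = 0.1100/(0.1100 + 0.6440) = 0.146.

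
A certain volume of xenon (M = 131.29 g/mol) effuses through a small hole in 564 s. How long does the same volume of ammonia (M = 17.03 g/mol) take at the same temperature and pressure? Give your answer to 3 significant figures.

203 s

Using Graham's law: t_NH₃/t_Xe = √(M_NH₃/M_Xe) = √(17.03/131.29) = √0.1297 = 0.3602.
So the time for NH₃ is 564 × 0.3602 = 203 s.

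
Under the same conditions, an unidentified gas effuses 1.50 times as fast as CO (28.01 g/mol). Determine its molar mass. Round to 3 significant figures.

Using Graham's law: rate_X/rate_CO = √(M_CO/M_X).
1.50 = √(28.01/M_X)
M_X = 28.01 / 1.50² = 28.01 / 2.250 = 12.4 g/mol

12.4 g/mol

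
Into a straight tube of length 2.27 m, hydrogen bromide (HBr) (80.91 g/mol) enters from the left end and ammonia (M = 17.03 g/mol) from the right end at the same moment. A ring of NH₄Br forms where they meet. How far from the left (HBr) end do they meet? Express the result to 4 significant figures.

0.7139 m

The fronts meet when d_HBr + d_NH₃ = L with d_HBr/d_NH₃ = √(M_NH₃/M_HBr) (Graham's law). Here √(M_NH₃/M_HBr) = √(17.03/80.91) = 0.4588.
With d_HBr + d_NH₃ = 2.27 m, d_NH₃ = 2.27/(1 + 0.4588) = 1.556 m.
d_HBr = 2.27 − 1.556 = 0.7139 m.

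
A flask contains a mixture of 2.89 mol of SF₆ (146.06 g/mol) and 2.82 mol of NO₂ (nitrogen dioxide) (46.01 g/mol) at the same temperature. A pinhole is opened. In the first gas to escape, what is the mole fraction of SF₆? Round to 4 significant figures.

0.3652

The effusion rate of species i is ∝ p_i/√M_i ∝ n_i/√M_i.
Mole fraction of SF₆ in the effusate = (n_SF₆/√M_SF₆) / (n_SF₆/√M_SF₆ + n_NO₂/√M_NO₂)
= (2.89/√146.06) / (2.89/√146.06 + 2.82/√46.01) = 0.2391/(0.2391 + 0.4157) = 0.3652.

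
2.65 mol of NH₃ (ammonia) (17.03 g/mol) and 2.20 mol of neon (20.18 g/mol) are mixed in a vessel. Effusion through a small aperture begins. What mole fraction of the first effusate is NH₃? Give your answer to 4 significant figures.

0.5673

The effusion rate of species i is ∝ p_i/√M_i ∝ n_i/√M_i.
So x_NH₃ in the escaping gas = (n_NH₃/√M_NH₃) / Σ(n_i/√M_i)
= (2.65/√17.03) / (2.65/√17.03 + 2.20/√20.18) = 0.6422/(0.6422 + 0.4897) = 0.5673.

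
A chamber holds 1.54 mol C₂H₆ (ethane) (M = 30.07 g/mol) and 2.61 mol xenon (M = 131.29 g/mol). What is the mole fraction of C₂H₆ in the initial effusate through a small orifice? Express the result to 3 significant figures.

0.552

The effusion rate of species i is ∝ p_i/√M_i ∝ n_i/√M_i.
So x_C₂H₆ in the escaping gas = (n_C₂H₆/√M_C₂H₆) / Σ(n_i/√M_i)
= (1.54/√30.07) / (1.54/√30.07 + 2.61/√131.29) = 0.2808/(0.2808 + 0.2278) = 0.552.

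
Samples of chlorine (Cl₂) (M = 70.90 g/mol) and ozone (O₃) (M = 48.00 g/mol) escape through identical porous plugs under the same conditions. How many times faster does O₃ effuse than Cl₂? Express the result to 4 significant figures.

1.215

From Graham's law, rate_O₃/rate_Cl₂ = √(M_Cl₂/M_O₃) = √(70.90/48.00) = √1.477 = 1.215.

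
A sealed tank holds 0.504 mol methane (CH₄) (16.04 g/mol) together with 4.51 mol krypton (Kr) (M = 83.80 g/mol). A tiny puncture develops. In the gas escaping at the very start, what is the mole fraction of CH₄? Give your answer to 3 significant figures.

Rate_i ∝ x_i/√M_i (Graham's law weighted by mole fraction), so the effusate composition follows n_i/√M_i.
Mole fraction of CH₄ in the effusate = (n_CH₄/√M_CH₄) / (n_CH₄/√M_CH₄ + n_Kr/√M_Kr)
= (0.504/√16.04) / (0.504/√16.04 + 4.51/√83.80) = 0.1258/(0.1258 + 0.4927) = 0.203.

0.203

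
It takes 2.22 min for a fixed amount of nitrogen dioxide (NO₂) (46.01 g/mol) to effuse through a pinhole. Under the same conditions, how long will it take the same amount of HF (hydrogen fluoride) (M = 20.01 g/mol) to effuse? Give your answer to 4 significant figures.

1.464 min

Using Graham's law: t_HF/t_NO₂ = √(M_HF/M_NO₂) = √(20.01/46.01) = √0.4349 = 0.6595.
So the time for HF is 2.22 × 0.6595 = 1.464 min.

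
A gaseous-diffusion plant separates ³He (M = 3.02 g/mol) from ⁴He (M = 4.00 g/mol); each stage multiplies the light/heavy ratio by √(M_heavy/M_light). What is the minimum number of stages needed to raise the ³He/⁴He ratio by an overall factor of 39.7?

27

With α = √(4.00/3.02) per stage, ln α = ½ ln(1.32450) = 0.1405.
Need α^N ≥ 39.7 ⇒ N ≥ ln(39.7) / ln α = 3.681 / 0.1405 = 26.20.
Rounding up, N = 27 stages.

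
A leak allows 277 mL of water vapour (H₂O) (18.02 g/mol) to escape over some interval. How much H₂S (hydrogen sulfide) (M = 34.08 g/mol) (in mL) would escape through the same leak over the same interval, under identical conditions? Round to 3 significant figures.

201 mL

By Graham's law, rate_H₂S/rate_H₂O = √(M_H₂O/M_H₂S) = √(18.02/34.08) = √0.5288 = 0.7272.
So the volume for H₂S is 277 × 0.7272 = 201 mL.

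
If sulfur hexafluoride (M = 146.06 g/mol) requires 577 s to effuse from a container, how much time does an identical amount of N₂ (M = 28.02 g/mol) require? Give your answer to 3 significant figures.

Since effusion rate ∝ 1/√M, t_N₂/t_SF₆ = √(M_N₂/M_SF₆) = √(28.02/146.06) = √0.1918 = 0.4380.
So the time for N₂ is 577 × 0.4380 = 253 s.

253 s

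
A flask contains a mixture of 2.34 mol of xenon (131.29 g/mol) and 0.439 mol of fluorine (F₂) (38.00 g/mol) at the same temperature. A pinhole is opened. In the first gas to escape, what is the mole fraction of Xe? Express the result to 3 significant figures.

Effusion rate of each component ∝ n_i/√M_i (partial pressure × 1/√M).
So x_Xe in the escaping gas = (n_Xe/√M_Xe) / Σ(n_i/√M_i)
= (2.34/√131.29) / (2.34/√131.29 + 0.439/√38.00) = 0.2042/(0.2042 + 0.07122) = 0.741.

0.741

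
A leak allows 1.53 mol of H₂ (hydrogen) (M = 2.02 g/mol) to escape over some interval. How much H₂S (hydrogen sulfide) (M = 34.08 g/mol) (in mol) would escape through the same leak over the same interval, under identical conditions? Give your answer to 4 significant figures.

Graham's law gives rate_H₂S/rate_H₂ = √(M_H₂/M_H₂S) = √(2.02/34.08) = √0.05927 = 0.2435.
So the amount for H₂S is 1.53 × 0.2435 = 0.3725 mol.

0.3725 mol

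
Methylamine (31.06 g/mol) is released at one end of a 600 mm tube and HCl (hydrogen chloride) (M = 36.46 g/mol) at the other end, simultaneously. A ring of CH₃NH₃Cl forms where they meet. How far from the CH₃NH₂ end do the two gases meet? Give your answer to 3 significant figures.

Graham's law gives d_CH₃NH₂/d_HCl = rate_CH₃NH₂/rate_HCl = √(M_HCl/M_CH₃NH₂) = √(36.46/31.06) = 1.083.
With d_CH₃NH₂ + d_HCl = 600 mm, d_HCl = 600/(1 + 1.083) = 288.0 mm.
d_CH₃NH₂ = 600 − 288.0 = 312 mm.

312 mm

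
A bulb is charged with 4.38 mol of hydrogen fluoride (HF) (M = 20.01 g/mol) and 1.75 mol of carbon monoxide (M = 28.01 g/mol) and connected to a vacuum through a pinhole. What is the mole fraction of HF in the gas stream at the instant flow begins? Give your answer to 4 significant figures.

0.7476

Rate_i ∝ x_i/√M_i (Graham's law weighted by mole fraction), so the effusate composition follows n_i/√M_i.
So x_HF in the escaping gas = (n_HF/√M_HF) / Σ(n_i/√M_i)
= (4.38/√20.01) / (4.38/√20.01 + 1.75/√28.01) = 0.9792/(0.9792 + 0.3307) = 0.7476.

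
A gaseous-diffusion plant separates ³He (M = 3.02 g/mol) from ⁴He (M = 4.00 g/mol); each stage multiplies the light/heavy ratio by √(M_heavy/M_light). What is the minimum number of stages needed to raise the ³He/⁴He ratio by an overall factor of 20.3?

Per stage α = (4.00/3.02)^(1/2) = 1.32450^0.5, giving ln α = 0.1405.
Need α^N ≥ 20.3 ⇒ N ≥ ln(20.3) / ln α = 3.011 / 0.1405 = 21.43.
So at least 22 stages are needed.

22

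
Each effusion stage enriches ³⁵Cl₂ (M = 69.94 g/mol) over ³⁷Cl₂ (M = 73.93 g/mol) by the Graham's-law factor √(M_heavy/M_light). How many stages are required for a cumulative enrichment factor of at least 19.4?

107

Per stage α = (73.93/69.94)^(1/2) = 1.05705^0.5, giving ln α = 0.02774.
Need α^N ≥ 19.4 ⇒ N ≥ ln(19.4) / ln α = 2.965 / 0.02774 = 106.89.
Rounding up, N = 107 stages.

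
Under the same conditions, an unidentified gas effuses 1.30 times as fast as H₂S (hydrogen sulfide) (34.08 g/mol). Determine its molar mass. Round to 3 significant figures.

Using Graham's law: rate_X/rate_H₂S = √(M_H₂S/M_X).
1.30 = √(34.08/M_X)
M_X = 34.08 / 1.30² = 34.08 / 1.690 = 20.2 g/mol

20.2 g/mol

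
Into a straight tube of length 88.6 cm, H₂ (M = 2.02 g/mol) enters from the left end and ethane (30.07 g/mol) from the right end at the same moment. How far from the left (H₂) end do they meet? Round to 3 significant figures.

Distances travelled in equal time are proportional to diffusion rates, so d_H₂/d_C₂H₆ = √(M_C₂H₆/M_H₂) = √(30.07/2.02) = 3.858.
With d_H₂ + d_C₂H₆ = 88.6 cm, d_C₂H₆ = 88.6/(1 + 3.858) = 18.24 cm.
d_H₂ = 88.6 − 18.24 = 70.4 cm.

70.4 cm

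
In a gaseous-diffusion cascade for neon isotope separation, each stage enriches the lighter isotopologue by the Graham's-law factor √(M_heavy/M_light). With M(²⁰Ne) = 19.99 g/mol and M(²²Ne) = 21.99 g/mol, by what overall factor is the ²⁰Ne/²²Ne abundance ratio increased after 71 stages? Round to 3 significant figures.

29.5

Each stage multiplies the ratio by α = √(21.99/19.99), so after 71 stages the overall factor is α^71 = (21.99/19.99)^(71/2).
= 1.10005^(71/2) = 29.5.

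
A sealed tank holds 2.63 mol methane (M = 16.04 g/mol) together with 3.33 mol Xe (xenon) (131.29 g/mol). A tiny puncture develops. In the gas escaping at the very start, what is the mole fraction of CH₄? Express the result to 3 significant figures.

The effusion rate of species i is ∝ p_i/√M_i ∝ n_i/√M_i.
So x_CH₄ in the escaping gas = (n_CH₄/√M_CH₄) / Σ(n_i/√M_i)
= (2.63/√16.04) / (2.63/√16.04 + 3.33/√131.29) = 0.6567/(0.6567 + 0.2906) = 0.693.

0.693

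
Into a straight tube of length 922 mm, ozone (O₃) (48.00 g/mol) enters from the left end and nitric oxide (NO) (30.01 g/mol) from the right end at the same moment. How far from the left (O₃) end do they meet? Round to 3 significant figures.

407 mm

Graham's law gives d_O₃/d_NO = rate_O₃/rate_NO = √(M_NO/M_O₃) = √(30.01/48.00) = 0.7907.
With d_O₃ + d_NO = 922 mm, d_NO = 922/(1 + 0.7907) = 514.9 mm.
d_O₃ = 922 − 514.9 = 407 mm.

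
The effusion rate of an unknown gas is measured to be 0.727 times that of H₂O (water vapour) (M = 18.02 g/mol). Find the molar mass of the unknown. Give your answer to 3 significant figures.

34.1 g/mol

By Graham's law, rate_X/rate_H₂O = √(M_H₂O/M_X).
0.727 = √(18.02/M_X)
M_X = 18.02 / 0.727² = 18.02 / 0.5285 = 34.1 g/mol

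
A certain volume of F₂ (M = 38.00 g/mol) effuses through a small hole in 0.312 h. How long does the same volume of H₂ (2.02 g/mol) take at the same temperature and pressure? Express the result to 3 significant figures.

0.0719 h

Since effusion rate ∝ 1/√M, t_H₂/t_F₂ = √(M_H₂/M_F₂) = √(2.02/38.00) = √0.05316 = 0.2306.
So the time for H₂ is 0.312 × 0.2306 = 0.0719 h.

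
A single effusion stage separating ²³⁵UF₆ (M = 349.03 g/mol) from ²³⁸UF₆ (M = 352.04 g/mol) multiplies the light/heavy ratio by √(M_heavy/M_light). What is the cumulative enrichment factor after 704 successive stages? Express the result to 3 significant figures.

20.5

After 704 stages the ratio has grown by (√(352.04/349.03))^704 = (352.04/349.03)^(704/2).
= 1.00862^352 = 20.5.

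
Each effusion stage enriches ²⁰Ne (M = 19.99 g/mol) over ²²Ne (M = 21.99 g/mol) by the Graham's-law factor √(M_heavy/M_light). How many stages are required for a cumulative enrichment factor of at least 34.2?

Single-stage factor α = √(21.99/19.99), so ln α = ½ ln(1.10005) = 0.04768.
Need α^N ≥ 34.2 ⇒ N ≥ ln(34.2) / ln α = 3.532 / 0.04768 = 74.09.
Minimum whole number of stages: N = 75.

75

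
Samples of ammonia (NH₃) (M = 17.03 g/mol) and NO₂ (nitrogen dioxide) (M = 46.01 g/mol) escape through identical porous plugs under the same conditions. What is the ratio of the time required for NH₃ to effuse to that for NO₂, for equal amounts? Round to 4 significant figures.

Since effusion rate ∝ 1/√M, t_NH₃/t_NO₂ = √(M_NH₃/M_NO₂) = √(17.03/46.01) = √0.3701 = 0.6084.

0.6084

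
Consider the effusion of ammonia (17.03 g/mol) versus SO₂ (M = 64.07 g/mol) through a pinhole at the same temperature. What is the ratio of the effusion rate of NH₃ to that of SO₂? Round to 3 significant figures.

1.94

From Graham's law, rate_NH₃/rate_SO₂ = √(M_SO₂/M_NH₃) = √(64.07/17.03) = √3.762 = 1.94.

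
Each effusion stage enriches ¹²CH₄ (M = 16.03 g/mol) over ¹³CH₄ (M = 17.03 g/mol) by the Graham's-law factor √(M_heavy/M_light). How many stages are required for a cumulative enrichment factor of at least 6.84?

64

With α = √(17.03/16.03) per stage, ln α = ½ ln(1.06238) = 0.03026.
Need α^N ≥ 6.84 ⇒ N ≥ ln(6.84) / ln α = 1.923 / 0.03026 = 63.55.
Minimum whole number of stages: N = 64.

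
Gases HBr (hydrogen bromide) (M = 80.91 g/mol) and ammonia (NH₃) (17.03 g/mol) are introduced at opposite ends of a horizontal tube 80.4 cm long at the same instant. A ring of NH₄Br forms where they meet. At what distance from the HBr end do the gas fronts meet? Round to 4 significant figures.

25.29 cm

Distances travelled in equal time are proportional to diffusion rates, so d_HBr/d_NH₃ = √(M_NH₃/M_HBr) = √(17.03/80.91) = 0.4588.
With d_HBr + d_NH₃ = 80.4 cm, d_NH₃ = 80.4/(1 + 0.4588) = 55.11 cm.
d_HBr = 80.4 − 55.11 = 25.29 cm.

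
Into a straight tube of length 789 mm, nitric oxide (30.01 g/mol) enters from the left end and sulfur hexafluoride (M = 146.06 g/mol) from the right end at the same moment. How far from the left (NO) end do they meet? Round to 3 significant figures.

543 mm

In equal time, each gas travels a distance ∝ its rate ∝ 1/√M, so d_NO/d_SF₆ = √(M_SF₆/M_NO) = √(146.06/30.01) = 2.206.
With d_NO + d_SF₆ = 789 mm, d_SF₆ = 789/(1 + 2.206) = 246.1 mm.
d_NO = 789 − 246.1 = 543 mm.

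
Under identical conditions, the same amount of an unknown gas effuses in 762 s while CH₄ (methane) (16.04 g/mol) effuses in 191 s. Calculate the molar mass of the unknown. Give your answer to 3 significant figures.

255 g/mol

By Graham's law, t_X/t_CH₄ = √(M_X/M_CH₄).
762/191 = 3.990 = √(M_X/16.04)
M_X = 16.04 × 3.990² = 16.04 × 15.92 = 255 g/mol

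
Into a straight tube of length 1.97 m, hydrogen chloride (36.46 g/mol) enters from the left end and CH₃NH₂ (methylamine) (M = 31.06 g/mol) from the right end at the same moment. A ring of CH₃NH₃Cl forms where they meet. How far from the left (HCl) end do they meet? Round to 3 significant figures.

The fronts meet when d_HCl + d_CH₃NH₂ = L with d_HCl/d_CH₃NH₂ = √(M_CH₃NH₂/M_HCl) (Graham's law). Here √(M_CH₃NH₂/M_HCl) = √(31.06/36.46) = 0.9230.
With d_HCl + d_CH₃NH₂ = 1.97 m, d_CH₃NH₂ = 1.97/(1 + 0.9230) = 1.024 m.
d_HCl = 1.97 − 1.024 = 0.946 m.

0.946 m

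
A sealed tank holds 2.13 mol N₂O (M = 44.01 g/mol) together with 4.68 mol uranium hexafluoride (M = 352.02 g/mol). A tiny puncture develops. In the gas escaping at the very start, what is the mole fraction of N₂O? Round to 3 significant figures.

The effusion rate of species i is ∝ p_i/√M_i ∝ n_i/√M_i.
So x_N₂O in the escaping gas = (n_N₂O/√M_N₂O) / Σ(n_i/√M_i)
= (2.13/√44.01) / (2.13/√44.01 + 4.68/√352.02) = 0.3211/(0.3211 + 0.2494) = 0.563.

0.563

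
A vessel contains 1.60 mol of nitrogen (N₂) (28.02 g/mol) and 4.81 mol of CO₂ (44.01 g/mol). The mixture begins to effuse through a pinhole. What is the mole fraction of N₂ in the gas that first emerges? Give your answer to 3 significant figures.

The effusion rate of species i is ∝ p_i/√M_i ∝ n_i/√M_i.
So x_N₂ in the escaping gas = (n_N₂/√M_N₂) / Σ(n_i/√M_i)
= (1.60/√28.02) / (1.60/√28.02 + 4.81/√44.01) = 0.3023/(0.3023 + 0.7251) = 0.294.

0.294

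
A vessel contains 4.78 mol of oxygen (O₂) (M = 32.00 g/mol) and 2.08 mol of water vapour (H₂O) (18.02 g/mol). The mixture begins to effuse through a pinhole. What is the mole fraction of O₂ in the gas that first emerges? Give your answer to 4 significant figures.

Each component's effusion rate ∝ (its partial pressure)·(1/√M) ∝ n_i/√M_i.
x_O₂(eff) = (n_O₂/√M_O₂) / (n_O₂/√M_O₂ + n_H₂O/√M_H₂O)
= (4.78/√32.00) / (4.78/√32.00 + 2.08/√18.02) = 0.8450/(0.8450 + 0.4900) = 0.6330.

0.6330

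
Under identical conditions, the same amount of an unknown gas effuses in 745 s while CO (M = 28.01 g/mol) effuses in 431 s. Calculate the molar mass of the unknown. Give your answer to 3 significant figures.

Using Graham's law: t_X/t_CO = √(M_X/M_CO).
745/431 = 1.729 = √(M_X/28.01)
M_X = 28.01 × 1.729² = 28.01 × 2.988 = 83.7 g/mol

83.7 g/mol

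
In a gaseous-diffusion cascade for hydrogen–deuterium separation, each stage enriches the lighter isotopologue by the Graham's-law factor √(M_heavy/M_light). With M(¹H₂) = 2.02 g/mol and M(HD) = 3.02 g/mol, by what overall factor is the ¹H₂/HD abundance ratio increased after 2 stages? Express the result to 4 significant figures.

The single-stage factor is √(M_heavy/M_light), so 2 stages give [√(3.02/2.02)]^2 = (3.02/2.02)^(2/2).
= 1.49505^1 = 1.495.

1.495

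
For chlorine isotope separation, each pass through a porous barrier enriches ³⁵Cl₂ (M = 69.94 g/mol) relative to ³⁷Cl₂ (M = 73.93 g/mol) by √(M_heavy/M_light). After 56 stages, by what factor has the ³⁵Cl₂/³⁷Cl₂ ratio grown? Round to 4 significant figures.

4.728

The single-stage factor is √(M_heavy/M_light), so 56 stages give [√(73.93/69.94)]^56 = (73.93/69.94)^(56/2).
= 1.05705^28 = 4.728.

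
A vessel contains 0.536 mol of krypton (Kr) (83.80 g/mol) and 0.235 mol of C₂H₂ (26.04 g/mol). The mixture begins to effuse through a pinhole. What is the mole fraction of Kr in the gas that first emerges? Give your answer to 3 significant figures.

0.560

Each component's effusion rate ∝ (its partial pressure)·(1/√M) ∝ n_i/√M_i.
Mole fraction of Kr in the effusate = (n_Kr/√M_Kr) / (n_Kr/√M_Kr + n_C₂H₂/√M_C₂H₂)
= (0.536/√83.80) / (0.536/√83.80 + 0.235/√26.04) = 0.05855/(0.05855 + 0.04605) = 0.560.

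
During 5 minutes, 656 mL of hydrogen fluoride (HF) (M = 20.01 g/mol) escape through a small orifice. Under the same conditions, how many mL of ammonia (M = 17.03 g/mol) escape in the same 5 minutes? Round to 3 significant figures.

711 mL

Since effusion rate ∝ 1/√M, rate_NH₃/rate_HF = √(M_HF/M_NH₃) = √(20.01/17.03) = √1.175 = 1.084.
So the volume for NH₃ is 656 × 1.084 = 711 mL.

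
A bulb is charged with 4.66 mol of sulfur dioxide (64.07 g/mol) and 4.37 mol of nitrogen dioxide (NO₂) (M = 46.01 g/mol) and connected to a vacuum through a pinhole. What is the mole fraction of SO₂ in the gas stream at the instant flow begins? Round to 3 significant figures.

0.475

Each component's effusion rate ∝ (its partial pressure)·(1/√M) ∝ n_i/√M_i.
Mole fraction of SO₂ in the effusate = (n_SO₂/√M_SO₂) / (n_SO₂/√M_SO₂ + n_NO₂/√M_NO₂)
= (4.66/√64.07) / (4.66/√64.07 + 4.37/√46.01) = 0.5822/(0.5822 + 0.6443) = 0.475.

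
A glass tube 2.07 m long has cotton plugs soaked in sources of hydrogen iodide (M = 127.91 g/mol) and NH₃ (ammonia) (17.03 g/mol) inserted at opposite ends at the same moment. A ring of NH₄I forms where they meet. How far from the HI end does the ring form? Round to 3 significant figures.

0.553 m

The fronts meet when d_HI + d_NH₃ = L with d_HI/d_NH₃ = √(M_NH₃/M_HI) (Graham's law). Here √(M_NH₃/M_HI) = √(17.03/127.91) = 0.3649.
With d_HI + d_NH₃ = 2.07 m, d_NH₃ = 2.07/(1 + 0.3649) = 1.517 m.
d_HI = 2.07 − 1.517 = 0.553 m.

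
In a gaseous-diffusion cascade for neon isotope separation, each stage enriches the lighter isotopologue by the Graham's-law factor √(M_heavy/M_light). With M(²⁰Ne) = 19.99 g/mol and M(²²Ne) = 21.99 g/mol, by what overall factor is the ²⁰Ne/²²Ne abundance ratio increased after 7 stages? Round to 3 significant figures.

1.40

After 7 stages the ratio has grown by (√(21.99/19.99))^7 = (21.99/19.99)^(7/2).
= 1.10005^(7/2) = 1.40.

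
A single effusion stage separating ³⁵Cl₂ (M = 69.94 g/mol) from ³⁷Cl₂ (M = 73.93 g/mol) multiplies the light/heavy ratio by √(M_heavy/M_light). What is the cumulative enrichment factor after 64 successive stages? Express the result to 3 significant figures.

Overall factor = α^64 with α = √(73.93/69.94), i.e. (73.93/69.94)^(64/2).
= 1.05705^32 = 5.90.

5.90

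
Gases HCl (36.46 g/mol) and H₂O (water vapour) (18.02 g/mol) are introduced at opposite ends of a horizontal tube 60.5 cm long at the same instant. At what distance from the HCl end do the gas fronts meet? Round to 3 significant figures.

25.0 cm

The fronts meet when d_HCl + d_H₂O = L with d_HCl/d_H₂O = √(M_H₂O/M_HCl) (Graham's law). Here √(M_H₂O/M_HCl) = √(18.02/36.46) = 0.7030.
With d_HCl + d_H₂O = 60.5 cm, d_H₂O = 60.5/(1 + 0.7030) = 35.53 cm.
d_HCl = 60.5 − 35.53 = 25.0 cm.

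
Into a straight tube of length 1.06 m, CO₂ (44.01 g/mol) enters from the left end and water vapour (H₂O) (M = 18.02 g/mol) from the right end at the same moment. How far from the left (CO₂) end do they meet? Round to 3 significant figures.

Graham's law gives d_CO₂/d_H₂O = rate_CO₂/rate_H₂O = √(M_H₂O/M_CO₂) = √(18.02/44.01) = 0.6399.
With d_CO₂ + d_H₂O = 1.06 m, d_H₂O = 1.06/(1 + 0.6399) = 0.6464 m.
d_CO₂ = 1.06 − 0.6464 = 0.414 m.

0.414 m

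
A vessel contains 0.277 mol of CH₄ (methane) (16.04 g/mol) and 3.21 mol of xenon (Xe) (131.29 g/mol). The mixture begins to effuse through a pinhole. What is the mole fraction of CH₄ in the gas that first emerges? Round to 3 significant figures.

Rate_i ∝ x_i/√M_i (Graham's law weighted by mole fraction), so the effusate composition follows n_i/√M_i.
So x_CH₄ in the escaping gas = (n_CH₄/√M_CH₄) / Σ(n_i/√M_i)
= (0.277/√16.04) / (0.277/√16.04 + 3.21/√131.29) = 0.06916/(0.06916 + 0.2801) = 0.198.

0.198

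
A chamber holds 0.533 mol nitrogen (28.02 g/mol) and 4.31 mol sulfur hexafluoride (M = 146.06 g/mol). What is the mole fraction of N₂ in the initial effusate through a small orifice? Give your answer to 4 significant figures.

0.2202

Rate_i ∝ x_i/√M_i (Graham's law weighted by mole fraction), so the effusate composition follows n_i/√M_i.
Mole fraction of N₂ in the effusate = (n_N₂/√M_N₂) / (n_N₂/√M_N₂ + n_SF₆/√M_SF₆)
= (0.533/√28.02) / (0.533/√28.02 + 4.31/√146.06) = 0.1007/(0.1007 + 0.3566) = 0.2202.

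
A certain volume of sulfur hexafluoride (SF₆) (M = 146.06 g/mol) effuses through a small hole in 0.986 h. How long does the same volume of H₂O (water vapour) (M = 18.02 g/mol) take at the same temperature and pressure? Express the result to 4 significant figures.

Since effusion rate ∝ 1/√M, t_H₂O/t_SF₆ = √(M_H₂O/M_SF₆) = √(18.02/146.06) = √0.1234 = 0.3512.
So the time for H₂O is 0.986 × 0.3512 = 0.3463 h.

0.3463 h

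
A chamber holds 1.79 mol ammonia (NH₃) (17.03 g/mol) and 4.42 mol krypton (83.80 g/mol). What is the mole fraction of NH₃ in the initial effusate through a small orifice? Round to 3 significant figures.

Rate_i ∝ x_i/√M_i (Graham's law weighted by mole fraction), so the effusate composition follows n_i/√M_i.
So x_NH₃ in the escaping gas = (n_NH₃/√M_NH₃) / Σ(n_i/√M_i)
= (1.79/√17.03) / (1.79/√17.03 + 4.42/√83.80) = 0.4338/(0.4338 + 0.4828) = 0.473.

0.473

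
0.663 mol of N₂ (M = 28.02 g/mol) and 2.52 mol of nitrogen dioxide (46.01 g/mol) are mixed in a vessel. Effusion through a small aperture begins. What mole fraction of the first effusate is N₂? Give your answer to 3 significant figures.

0.252

Rate_i ∝ x_i/√M_i (Graham's law weighted by mole fraction), so the effusate composition follows n_i/√M_i.
x_N₂(eff) = (n_N₂/√M_N₂) / (n_N₂/√M_N₂ + n_NO₂/√M_NO₂)
= (0.663/√28.02) / (0.663/√28.02 + 2.52/√46.01) = 0.1253/(0.1253 + 0.3715) = 0.252.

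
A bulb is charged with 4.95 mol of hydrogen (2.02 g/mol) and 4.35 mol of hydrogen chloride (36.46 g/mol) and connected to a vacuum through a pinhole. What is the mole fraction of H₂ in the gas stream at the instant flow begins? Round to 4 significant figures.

Rate_i ∝ x_i/√M_i (Graham's law weighted by mole fraction), so the effusate composition follows n_i/√M_i.
So x_H₂ in the escaping gas = (n_H₂/√M_H₂) / Σ(n_i/√M_i)
= (4.95/√2.02) / (4.95/√2.02 + 4.35/√36.46) = 3.483/(3.483 + 0.7204) = 0.8286.

0.8286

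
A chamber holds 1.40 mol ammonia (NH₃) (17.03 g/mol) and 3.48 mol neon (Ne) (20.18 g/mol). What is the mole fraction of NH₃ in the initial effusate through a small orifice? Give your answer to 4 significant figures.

0.3046

The effusion rate of species i is ∝ p_i/√M_i ∝ n_i/√M_i.
So x_NH₃ in the escaping gas = (n_NH₃/√M_NH₃) / Σ(n_i/√M_i)
= (1.40/√17.03) / (1.40/√17.03 + 3.48/√20.18) = 0.3393/(0.3393 + 0.7747) = 0.3046.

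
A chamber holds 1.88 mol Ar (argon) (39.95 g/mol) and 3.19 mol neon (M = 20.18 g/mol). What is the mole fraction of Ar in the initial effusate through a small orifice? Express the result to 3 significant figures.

The effusion rate of species i is ∝ p_i/√M_i ∝ n_i/√M_i.
x_Ar(eff) = (n_Ar/√M_Ar) / (n_Ar/√M_Ar + n_Ne/√M_Ne)
= (1.88/√39.95) / (1.88/√39.95 + 3.19/√20.18) = 0.2974/(0.2974 + 0.7101) = 0.295.

0.295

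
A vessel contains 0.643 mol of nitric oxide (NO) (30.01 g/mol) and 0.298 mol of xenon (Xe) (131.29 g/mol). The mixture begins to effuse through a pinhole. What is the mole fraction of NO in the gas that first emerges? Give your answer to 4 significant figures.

Each component's effusion rate ∝ (its partial pressure)·(1/√M) ∝ n_i/√M_i.
So x_NO in the escaping gas = (n_NO/√M_NO) / Σ(n_i/√M_i)
= (0.643/√30.01) / (0.643/√30.01 + 0.298/√131.29) = 0.1174/(0.1174 + 0.02601) = 0.8186.

0.8186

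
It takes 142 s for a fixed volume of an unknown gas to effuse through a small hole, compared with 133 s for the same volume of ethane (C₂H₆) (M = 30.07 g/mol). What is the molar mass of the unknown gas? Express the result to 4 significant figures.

34.28 g/mol

From Graham's law, t_X/t_C₂H₆ = √(M_X/M_C₂H₆).
142/133 = 1.068 = √(M_X/30.07)
M_X = 30.07 × 1.068² = 30.07 × 1.140 = 34.28 g/mol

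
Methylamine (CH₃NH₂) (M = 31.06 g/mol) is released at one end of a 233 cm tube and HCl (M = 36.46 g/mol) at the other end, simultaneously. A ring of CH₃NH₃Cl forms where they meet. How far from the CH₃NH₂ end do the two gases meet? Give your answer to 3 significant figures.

Graham's law gives d_CH₃NH₂/d_HCl = rate_CH₃NH₂/rate_HCl = √(M_HCl/M_CH₃NH₂) = √(36.46/31.06) = 1.083.
With d_CH₃NH₂ + d_HCl = 233 cm, d_HCl = 233/(1 + 1.083) = 111.8 cm.
d_CH₃NH₂ = 233 − 111.8 = 121 cm.

121 cm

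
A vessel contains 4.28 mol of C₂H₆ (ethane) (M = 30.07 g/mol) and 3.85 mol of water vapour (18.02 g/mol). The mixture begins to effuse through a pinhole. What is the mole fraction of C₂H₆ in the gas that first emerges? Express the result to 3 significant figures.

0.463

Each component's effusion rate ∝ (its partial pressure)·(1/√M) ∝ n_i/√M_i.
x_C₂H₆(eff) = (n_C₂H₆/√M_C₂H₆) / (n_C₂H₆/√M_C₂H₆ + n_H₂O/√M_H₂O)
= (4.28/√30.07) / (4.28/√30.07 + 3.85/√18.02) = 0.7805/(0.7805 + 0.9069) = 0.463.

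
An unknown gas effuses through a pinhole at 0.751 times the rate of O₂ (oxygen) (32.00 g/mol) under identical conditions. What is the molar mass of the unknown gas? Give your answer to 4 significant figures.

56.74 g/mol

Using Graham's law: rate_X/rate_O₂ = √(M_O₂/M_X).
0.751 = √(32.00/M_X)
M_X = 32.00 / 0.751² = 32.00 / 0.5640 = 56.74 g/mol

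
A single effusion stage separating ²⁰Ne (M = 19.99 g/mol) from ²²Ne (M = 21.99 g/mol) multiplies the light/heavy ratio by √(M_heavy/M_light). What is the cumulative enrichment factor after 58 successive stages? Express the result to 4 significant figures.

Overall factor = α^58 with α = √(21.99/19.99), i.e. (21.99/19.99)^(58/2).
= 1.10005^29 = 15.88.

15.88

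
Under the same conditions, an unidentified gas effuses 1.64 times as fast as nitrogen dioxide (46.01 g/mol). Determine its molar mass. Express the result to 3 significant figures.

17.1 g/mol

By Graham's law, rate_X/rate_NO₂ = √(M_NO₂/M_X).
1.64 = √(46.01/M_X)
M_X = 46.01 / 1.64² = 46.01 / 2.690 = 17.1 g/mol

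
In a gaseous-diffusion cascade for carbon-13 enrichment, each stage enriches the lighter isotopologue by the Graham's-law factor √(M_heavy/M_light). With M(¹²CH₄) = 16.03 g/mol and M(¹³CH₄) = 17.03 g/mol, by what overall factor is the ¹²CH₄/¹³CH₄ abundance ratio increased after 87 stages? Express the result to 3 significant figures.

13.9

Overall factor = α^87 with α = √(17.03/16.03), i.e. (17.03/16.03)^(87/2).
= 1.06238^(87/2) = 13.9.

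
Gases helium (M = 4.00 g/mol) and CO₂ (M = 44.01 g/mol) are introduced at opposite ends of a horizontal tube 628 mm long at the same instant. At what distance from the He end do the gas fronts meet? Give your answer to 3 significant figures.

The fronts meet when d_He + d_CO₂ = L with d_He/d_CO₂ = √(M_CO₂/M_He) (Graham's law). Here √(M_CO₂/M_He) = √(44.01/4.00) = 3.317.
With d_He + d_CO₂ = 628 mm, d_CO₂ = 628/(1 + 3.317) = 145.5 mm.
d_He = 628 − 145.5 = 483 mm.

483 mm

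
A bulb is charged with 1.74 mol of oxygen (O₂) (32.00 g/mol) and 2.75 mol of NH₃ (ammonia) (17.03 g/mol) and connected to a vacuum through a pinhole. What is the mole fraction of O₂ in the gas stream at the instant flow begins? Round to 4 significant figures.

0.3158

Each component's effusion rate ∝ (its partial pressure)·(1/√M) ∝ n_i/√M_i.
x_O₂(eff) = (n_O₂/√M_O₂) / (n_O₂/√M_O₂ + n_NH₃/√M_NH₃)
= (1.74/√32.00) / (1.74/√32.00 + 2.75/√17.03) = 0.3076/(0.3076 + 0.6664) = 0.3158.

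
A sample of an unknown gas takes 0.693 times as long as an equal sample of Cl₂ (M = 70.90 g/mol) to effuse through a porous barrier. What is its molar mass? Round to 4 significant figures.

Using Graham's law: t_X/t_Cl₂ = √(M_X/M_Cl₂).
0.693 = √(M_X/70.90)
M_X = 70.90 × 0.693² = 70.90 × 0.4802 = 34.05 g/mol

34.05 g/mol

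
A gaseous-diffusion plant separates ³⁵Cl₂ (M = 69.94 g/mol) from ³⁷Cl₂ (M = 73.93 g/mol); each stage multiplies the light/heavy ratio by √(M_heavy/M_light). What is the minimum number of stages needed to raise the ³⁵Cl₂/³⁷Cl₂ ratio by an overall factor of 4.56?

Single-stage factor α = √(73.93/69.94), so ln α = ½ ln(1.05705) = 0.02774.
Need α^N ≥ 4.56 ⇒ N ≥ ln(4.56) / ln α = 1.517 / 0.02774 = 54.70.
Rounding up, N = 55 stages.

55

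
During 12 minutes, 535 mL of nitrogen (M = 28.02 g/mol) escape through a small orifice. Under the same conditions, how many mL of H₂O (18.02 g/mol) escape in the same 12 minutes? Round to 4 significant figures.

Graham's law gives rate_H₂O/rate_N₂ = √(M_N₂/M_H₂O) = √(28.02/18.02) = √1.555 = 1.247.
So the volume for H₂O is 535 × 1.247 = 667.1 mL.

667.1 mL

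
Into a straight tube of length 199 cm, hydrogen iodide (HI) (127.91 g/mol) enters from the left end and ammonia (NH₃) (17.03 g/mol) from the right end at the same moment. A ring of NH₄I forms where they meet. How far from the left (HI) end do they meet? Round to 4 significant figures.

The fronts meet when d_HI + d_NH₃ = L with d_HI/d_NH₃ = √(M_NH₃/M_HI) (Graham's law). Here √(M_NH₃/M_HI) = √(17.03/127.91) = 0.3649.
With d_HI + d_NH₃ = 199 cm, d_NH₃ = 199/(1 + 0.3649) = 145.8 cm.
d_HI = 199 − 145.8 = 53.20 cm.

53.20 cm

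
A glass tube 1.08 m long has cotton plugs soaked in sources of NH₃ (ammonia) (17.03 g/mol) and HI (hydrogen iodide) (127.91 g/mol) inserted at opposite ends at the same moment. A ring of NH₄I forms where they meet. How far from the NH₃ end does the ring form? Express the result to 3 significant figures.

0.791 m

The fronts meet when d_NH₃ + d_HI = L with d_NH₃/d_HI = √(M_HI/M_NH₃) (Graham's law). Here √(M_HI/M_NH₃) = √(127.91/17.03) = 2.741.
With d_NH₃ + d_HI = 1.08 m, d_HI = 1.08/(1 + 2.741) = 0.2887 m.
d_NH₃ = 1.08 − 0.2887 = 0.791 m.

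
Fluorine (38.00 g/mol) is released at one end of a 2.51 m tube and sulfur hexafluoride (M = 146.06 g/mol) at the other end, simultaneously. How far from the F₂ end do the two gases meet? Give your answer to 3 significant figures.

Distances travelled in equal time are proportional to diffusion rates, so d_F₂/d_SF₆ = √(M_SF₆/M_F₂) = √(146.06/38.00) = 1.961.
With d_F₂ + d_SF₆ = 2.51 m, d_SF₆ = 2.51/(1 + 1.961) = 0.8478 m.
d_F₂ = 2.51 − 0.8478 = 1.66 m.

1.66 m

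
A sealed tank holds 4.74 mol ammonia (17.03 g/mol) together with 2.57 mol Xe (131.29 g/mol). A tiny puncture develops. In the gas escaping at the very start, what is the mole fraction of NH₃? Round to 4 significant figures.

The effusion rate of species i is ∝ p_i/√M_i ∝ n_i/√M_i.
So x_NH₃ in the escaping gas = (n_NH₃/√M_NH₃) / Σ(n_i/√M_i)
= (4.74/√17.03) / (4.74/√17.03 + 2.57/√131.29) = 1.149/(1.149 + 0.2243) = 0.8366.

0.8366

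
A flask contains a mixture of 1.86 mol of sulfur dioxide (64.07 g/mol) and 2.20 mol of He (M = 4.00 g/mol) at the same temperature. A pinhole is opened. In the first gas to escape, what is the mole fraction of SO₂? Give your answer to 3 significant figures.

0.174

Rate_i ∝ x_i/√M_i (Graham's law weighted by mole fraction), so the effusate composition follows n_i/√M_i.
x_SO₂(eff) = (n_SO₂/√M_SO₂) / (n_SO₂/√M_SO₂ + n_He/√M_He)
= (1.86/√64.07) / (1.86/√64.07 + 2.20/√4.00) = 0.2324/(0.2324 + 1.100) = 0.174.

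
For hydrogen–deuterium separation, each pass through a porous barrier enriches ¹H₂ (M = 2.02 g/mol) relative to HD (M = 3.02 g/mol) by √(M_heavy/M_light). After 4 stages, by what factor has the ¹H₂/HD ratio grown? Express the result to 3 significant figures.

The single-stage factor is √(M_heavy/M_light), so 4 stages give [√(3.02/2.02)]^4 = (3.02/2.02)^(4/2).
= 1.49505^2 = 2.24.

2.24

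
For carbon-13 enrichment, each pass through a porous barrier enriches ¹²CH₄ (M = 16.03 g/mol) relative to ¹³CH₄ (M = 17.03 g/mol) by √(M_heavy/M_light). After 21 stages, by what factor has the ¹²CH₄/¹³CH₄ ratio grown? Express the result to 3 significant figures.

The single-stage factor is √(M_heavy/M_light), so 21 stages give [√(17.03/16.03)]^21 = (17.03/16.03)^(21/2).
= 1.06238^(21/2) = 1.89.

1.89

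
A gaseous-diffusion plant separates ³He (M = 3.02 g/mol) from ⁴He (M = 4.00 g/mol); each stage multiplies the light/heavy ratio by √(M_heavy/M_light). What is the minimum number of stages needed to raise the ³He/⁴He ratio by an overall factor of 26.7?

24

Single-stage factor α = √(4.00/3.02), so ln α = ½ ln(1.32450) = 0.1405.
Need α^N ≥ 26.7 ⇒ N ≥ ln(26.7) / ln α = 3.285 / 0.1405 = 23.38.
Rounding up, N = 24 stages.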